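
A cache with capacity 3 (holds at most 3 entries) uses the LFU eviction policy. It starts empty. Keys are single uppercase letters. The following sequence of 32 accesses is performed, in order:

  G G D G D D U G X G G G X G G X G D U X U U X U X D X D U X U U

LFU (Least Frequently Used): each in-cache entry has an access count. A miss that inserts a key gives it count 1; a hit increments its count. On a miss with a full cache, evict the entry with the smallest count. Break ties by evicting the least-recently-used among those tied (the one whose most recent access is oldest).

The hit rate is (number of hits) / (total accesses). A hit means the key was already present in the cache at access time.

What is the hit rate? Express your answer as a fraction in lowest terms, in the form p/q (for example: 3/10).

Answer: 19/32

Derivation:
LFU simulation (capacity=3):
  1. access G: MISS. Cache: [G(c=1)]
  2. access G: HIT, count now 2. Cache: [G(c=2)]
  3. access D: MISS. Cache: [D(c=1) G(c=2)]
  4. access G: HIT, count now 3. Cache: [D(c=1) G(c=3)]
  5. access D: HIT, count now 2. Cache: [D(c=2) G(c=3)]
  6. access D: HIT, count now 3. Cache: [G(c=3) D(c=3)]
  7. access U: MISS. Cache: [U(c=1) G(c=3) D(c=3)]
  8. access G: HIT, count now 4. Cache: [U(c=1) D(c=3) G(c=4)]
  9. access X: MISS, evict U(c=1). Cache: [X(c=1) D(c=3) G(c=4)]
  10. access G: HIT, count now 5. Cache: [X(c=1) D(c=3) G(c=5)]
  11. access G: HIT, count now 6. Cache: [X(c=1) D(c=3) G(c=6)]
  12. access G: HIT, count now 7. Cache: [X(c=1) D(c=3) G(c=7)]
  13. access X: HIT, count now 2. Cache: [X(c=2) D(c=3) G(c=7)]
  14. access G: HIT, count now 8. Cache: [X(c=2) D(c=3) G(c=8)]
  15. access G: HIT, count now 9. Cache: [X(c=2) D(c=3) G(c=9)]
  16. access X: HIT, count now 3. Cache: [D(c=3) X(c=3) G(c=9)]
  17. access G: HIT, count now 10. Cache: [D(c=3) X(c=3) G(c=10)]
  18. access D: HIT, count now 4. Cache: [X(c=3) D(c=4) G(c=10)]
  19. access U: MISS, evict X(c=3). Cache: [U(c=1) D(c=4) G(c=10)]
  20. access X: MISS, evict U(c=1). Cache: [X(c=1) D(c=4) G(c=10)]
  21. access U: MISS, evict X(c=1). Cache: [U(c=1) D(c=4) G(c=10)]
  22. access U: HIT, count now 2. Cache: [U(c=2) D(c=4) G(c=10)]
  23. access X: MISS, evict U(c=2). Cache: [X(c=1) D(c=4) G(c=10)]
  24. access U: MISS, evict X(c=1). Cache: [U(c=1) D(c=4) G(c=10)]
  25. access X: MISS, evict U(c=1). Cache: [X(c=1) D(c=4) G(c=10)]
  26. access D: HIT, count now 5. Cache: [X(c=1) D(c=5) G(c=10)]
  27. access X: HIT, count now 2. Cache: [X(c=2) D(c=5) G(c=10)]
  28. access D: HIT, count now 6. Cache: [X(c=2) D(c=6) G(c=10)]
  29. access U: MISS, evict X(c=2). Cache: [U(c=1) D(c=6) G(c=10)]
  30. access X: MISS, evict U(c=1). Cache: [X(c=1) D(c=6) G(c=10)]
  31. access U: MISS, evict X(c=1). Cache: [U(c=1) D(c=6) G(c=10)]
  32. access U: HIT, count now 2. Cache: [U(c=2) D(c=6) G(c=10)]
Total: 19 hits, 13 misses, 10 evictions

Hit rate = 19/32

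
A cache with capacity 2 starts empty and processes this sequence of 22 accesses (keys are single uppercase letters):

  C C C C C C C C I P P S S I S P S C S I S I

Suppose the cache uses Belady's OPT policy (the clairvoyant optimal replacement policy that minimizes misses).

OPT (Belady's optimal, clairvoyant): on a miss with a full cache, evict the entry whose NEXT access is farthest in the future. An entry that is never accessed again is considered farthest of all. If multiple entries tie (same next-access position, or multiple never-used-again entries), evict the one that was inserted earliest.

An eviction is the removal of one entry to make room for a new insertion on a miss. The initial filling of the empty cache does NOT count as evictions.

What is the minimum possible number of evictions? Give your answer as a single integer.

OPT (Belady) simulation (capacity=2):
  1. access C: MISS. Cache: [C]
  2. access C: HIT. Next use of C: step 3. Cache: [C]
  3. access C: HIT. Next use of C: step 4. Cache: [C]
  4. access C: HIT. Next use of C: step 5. Cache: [C]
  5. access C: HIT. Next use of C: step 6. Cache: [C]
  6. access C: HIT. Next use of C: step 7. Cache: [C]
  7. access C: HIT. Next use of C: step 8. Cache: [C]
  8. access C: HIT. Next use of C: step 18. Cache: [C]
  9. access I: MISS. Cache: [C I]
  10. access P: MISS, evict C (next use: step 18). Cache: [I P]
  11. access P: HIT. Next use of P: step 16. Cache: [I P]
  12. access S: MISS, evict P (next use: step 16). Cache: [I S]
  13. access S: HIT. Next use of S: step 15. Cache: [I S]
  14. access I: HIT. Next use of I: step 20. Cache: [I S]
  15. access S: HIT. Next use of S: step 17. Cache: [I S]
  16. access P: MISS, evict I (next use: step 20). Cache: [S P]
  17. access S: HIT. Next use of S: step 19. Cache: [S P]
  18. access C: MISS, evict P (next use: never). Cache: [S C]
  19. access S: HIT. Next use of S: step 21. Cache: [S C]
  20. access I: MISS, evict C (next use: never). Cache: [S I]
  21. access S: HIT. Next use of S: never. Cache: [S I]
  22. access I: HIT. Next use of I: never. Cache: [S I]
Total: 15 hits, 7 misses, 5 evictions

Answer: 5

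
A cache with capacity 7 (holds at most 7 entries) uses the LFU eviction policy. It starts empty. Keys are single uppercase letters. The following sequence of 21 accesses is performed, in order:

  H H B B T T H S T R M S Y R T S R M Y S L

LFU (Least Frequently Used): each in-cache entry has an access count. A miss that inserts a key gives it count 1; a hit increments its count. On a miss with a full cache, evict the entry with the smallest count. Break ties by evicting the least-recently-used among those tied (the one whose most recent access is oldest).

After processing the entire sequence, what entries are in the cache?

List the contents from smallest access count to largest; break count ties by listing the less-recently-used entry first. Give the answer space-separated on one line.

LFU simulation (capacity=7):
  1. access H: MISS. Cache: [H(c=1)]
  2. access H: HIT, count now 2. Cache: [H(c=2)]
  3. access B: MISS. Cache: [B(c=1) H(c=2)]
  4. access B: HIT, count now 2. Cache: [H(c=2) B(c=2)]
  5. access T: MISS. Cache: [T(c=1) H(c=2) B(c=2)]
  6. access T: HIT, count now 2. Cache: [H(c=2) B(c=2) T(c=2)]
  7. access H: HIT, count now 3. Cache: [B(c=2) T(c=2) H(c=3)]
  8. access S: MISS. Cache: [S(c=1) B(c=2) T(c=2) H(c=3)]
  9. access T: HIT, count now 3. Cache: [S(c=1) B(c=2) H(c=3) T(c=3)]
  10. access R: MISS. Cache: [S(c=1) R(c=1) B(c=2) H(c=3) T(c=3)]
  11. access M: MISS. Cache: [S(c=1) R(c=1) M(c=1) B(c=2) H(c=3) T(c=3)]
  12. access S: HIT, count now 2. Cache: [R(c=1) M(c=1) B(c=2) S(c=2) H(c=3) T(c=3)]
  13. access Y: MISS. Cache: [R(c=1) M(c=1) Y(c=1) B(c=2) S(c=2) H(c=3) T(c=3)]
  14. access R: HIT, count now 2. Cache: [M(c=1) Y(c=1) B(c=2) S(c=2) R(c=2) H(c=3) T(c=3)]
  15. access T: HIT, count now 4. Cache: [M(c=1) Y(c=1) B(c=2) S(c=2) R(c=2) H(c=3) T(c=4)]
  16. access S: HIT, count now 3. Cache: [M(c=1) Y(c=1) B(c=2) R(c=2) H(c=3) S(c=3) T(c=4)]
  17. access R: HIT, count now 3. Cache: [M(c=1) Y(c=1) B(c=2) H(c=3) S(c=3) R(c=3) T(c=4)]
  18. access M: HIT, count now 2. Cache: [Y(c=1) B(c=2) M(c=2) H(c=3) S(c=3) R(c=3) T(c=4)]
  19. access Y: HIT, count now 2. Cache: [B(c=2) M(c=2) Y(c=2) H(c=3) S(c=3) R(c=3) T(c=4)]
  20. access S: HIT, count now 4. Cache: [B(c=2) M(c=2) Y(c=2) H(c=3) R(c=3) T(c=4) S(c=4)]
  21. access L: MISS, evict B(c=2). Cache: [L(c=1) M(c=2) Y(c=2) H(c=3) R(c=3) T(c=4) S(c=4)]
Total: 13 hits, 8 misses, 1 evictions

Answer: L M Y H R T S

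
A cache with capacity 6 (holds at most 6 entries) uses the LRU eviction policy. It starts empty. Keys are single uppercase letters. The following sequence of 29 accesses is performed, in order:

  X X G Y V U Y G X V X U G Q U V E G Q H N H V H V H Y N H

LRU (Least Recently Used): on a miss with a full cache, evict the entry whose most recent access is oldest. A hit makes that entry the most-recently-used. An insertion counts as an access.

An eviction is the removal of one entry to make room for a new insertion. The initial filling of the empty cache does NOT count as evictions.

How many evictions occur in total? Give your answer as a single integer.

LRU simulation (capacity=6):
  1. access X: MISS. Cache (LRU->MRU): [X]
  2. access X: HIT. Cache (LRU->MRU): [X]
  3. access G: MISS. Cache (LRU->MRU): [X G]
  4. access Y: MISS. Cache (LRU->MRU): [X G Y]
  5. access V: MISS. Cache (LRU->MRU): [X G Y V]
  6. access U: MISS. Cache (LRU->MRU): [X G Y V U]
  7. access Y: HIT. Cache (LRU->MRU): [X G V U Y]
  8. access G: HIT. Cache (LRU->MRU): [X V U Y G]
  9. access X: HIT. Cache (LRU->MRU): [V U Y G X]
  10. access V: HIT. Cache (LRU->MRU): [U Y G X V]
  11. access X: HIT. Cache (LRU->MRU): [U Y G V X]
  12. access U: HIT. Cache (LRU->MRU): [Y G V X U]
  13. access G: HIT. Cache (LRU->MRU): [Y V X U G]
  14. access Q: MISS. Cache (LRU->MRU): [Y V X U G Q]
  15. access U: HIT. Cache (LRU->MRU): [Y V X G Q U]
  16. access V: HIT. Cache (LRU->MRU): [Y X G Q U V]
  17. access E: MISS, evict Y. Cache (LRU->MRU): [X G Q U V E]
  18. access G: HIT. Cache (LRU->MRU): [X Q U V E G]
  19. access Q: HIT. Cache (LRU->MRU): [X U V E G Q]
  20. access H: MISS, evict X. Cache (LRU->MRU): [U V E G Q H]
  21. access N: MISS, evict U. Cache (LRU->MRU): [V E G Q H N]
  22. access H: HIT. Cache (LRU->MRU): [V E G Q N H]
  23. access V: HIT. Cache (LRU->MRU): [E G Q N H V]
  24. access H: HIT. Cache (LRU->MRU): [E G Q N V H]
  25. access V: HIT. Cache (LRU->MRU): [E G Q N H V]
  26. access H: HIT. Cache (LRU->MRU): [E G Q N V H]
  27. access Y: MISS, evict E. Cache (LRU->MRU): [G Q N V H Y]
  28. access N: HIT. Cache (LRU->MRU): [G Q V H Y N]
  29. access H: HIT. Cache (LRU->MRU): [G Q V Y N H]
Total: 19 hits, 10 misses, 4 evictions

Answer: 4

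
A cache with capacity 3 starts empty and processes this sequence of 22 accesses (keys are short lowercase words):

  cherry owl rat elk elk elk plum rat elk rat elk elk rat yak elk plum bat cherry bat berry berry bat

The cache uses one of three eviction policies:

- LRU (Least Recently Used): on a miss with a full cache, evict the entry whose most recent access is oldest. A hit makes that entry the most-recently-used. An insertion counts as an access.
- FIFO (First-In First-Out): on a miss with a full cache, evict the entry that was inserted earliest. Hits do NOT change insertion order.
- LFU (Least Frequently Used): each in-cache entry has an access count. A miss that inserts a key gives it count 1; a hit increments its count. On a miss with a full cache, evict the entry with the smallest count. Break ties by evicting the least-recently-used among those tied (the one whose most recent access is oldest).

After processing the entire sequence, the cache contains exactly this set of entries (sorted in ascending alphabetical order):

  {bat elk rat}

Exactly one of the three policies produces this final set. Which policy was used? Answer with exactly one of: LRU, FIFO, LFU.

Simulating under each policy and comparing final sets:
  LRU: final set = {bat berry cherry} -> differs
  FIFO: final set = {bat berry cherry} -> differs
  LFU: final set = {bat elk rat} -> MATCHES target
Only LFU produces the target set.

Answer: LFU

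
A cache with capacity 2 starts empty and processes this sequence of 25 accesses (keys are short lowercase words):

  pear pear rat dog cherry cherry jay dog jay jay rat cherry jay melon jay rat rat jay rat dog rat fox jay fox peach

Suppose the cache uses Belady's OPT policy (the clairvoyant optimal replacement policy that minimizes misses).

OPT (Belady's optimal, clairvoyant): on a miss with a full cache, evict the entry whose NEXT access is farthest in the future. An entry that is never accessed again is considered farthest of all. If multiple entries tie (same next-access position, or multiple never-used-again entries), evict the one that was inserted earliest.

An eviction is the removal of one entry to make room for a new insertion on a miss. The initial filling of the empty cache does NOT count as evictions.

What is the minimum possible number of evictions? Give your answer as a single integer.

Answer: 11

Derivation:
OPT (Belady) simulation (capacity=2):
  1. access pear: MISS. Cache: [pear]
  2. access pear: HIT. Next use of pear: never. Cache: [pear]
  3. access rat: MISS. Cache: [pear rat]
  4. access dog: MISS, evict pear (next use: never). Cache: [rat dog]
  5. access cherry: MISS, evict rat (next use: step 11). Cache: [dog cherry]
  6. access cherry: HIT. Next use of cherry: step 12. Cache: [dog cherry]
  7. access jay: MISS, evict cherry (next use: step 12). Cache: [dog jay]
  8. access dog: HIT. Next use of dog: step 20. Cache: [dog jay]
  9. access jay: HIT. Next use of jay: step 10. Cache: [dog jay]
  10. access jay: HIT. Next use of jay: step 13. Cache: [dog jay]
  11. access rat: MISS, evict dog (next use: step 20). Cache: [jay rat]
  12. access cherry: MISS, evict rat (next use: step 16). Cache: [jay cherry]
  13. access jay: HIT. Next use of jay: step 15. Cache: [jay cherry]
  14. access melon: MISS, evict cherry (next use: never). Cache: [jay melon]
  15. access jay: HIT. Next use of jay: step 18. Cache: [jay melon]
  16. access rat: MISS, evict melon (next use: never). Cache: [jay rat]
  17. access rat: HIT. Next use of rat: step 19. Cache: [jay rat]
  18. access jay: HIT. Next use of jay: step 23. Cache: [jay rat]
  19. access rat: HIT. Next use of rat: step 21. Cache: [jay rat]
  20. access dog: MISS, evict jay (next use: step 23). Cache: [rat dog]
  21. access rat: HIT. Next use of rat: never. Cache: [rat dog]
  22. access fox: MISS, evict rat (next use: never). Cache: [dog fox]
  23. access jay: MISS, evict dog (next use: never). Cache: [fox jay]
  24. access fox: HIT. Next use of fox: never. Cache: [fox jay]
  25. access peach: MISS, evict fox (next use: never). Cache: [jay peach]
Total: 12 hits, 13 misses, 11 evictions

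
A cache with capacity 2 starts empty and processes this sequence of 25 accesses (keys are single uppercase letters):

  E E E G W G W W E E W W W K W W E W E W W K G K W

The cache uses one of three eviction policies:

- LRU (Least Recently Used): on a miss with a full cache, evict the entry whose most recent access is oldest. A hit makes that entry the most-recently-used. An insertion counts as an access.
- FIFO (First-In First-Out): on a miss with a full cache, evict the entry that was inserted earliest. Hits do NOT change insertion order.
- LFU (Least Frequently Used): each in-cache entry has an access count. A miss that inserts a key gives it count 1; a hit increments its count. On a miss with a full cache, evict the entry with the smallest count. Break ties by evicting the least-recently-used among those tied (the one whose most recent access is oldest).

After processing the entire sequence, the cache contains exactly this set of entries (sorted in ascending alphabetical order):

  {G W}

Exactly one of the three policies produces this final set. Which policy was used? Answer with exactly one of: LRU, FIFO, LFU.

Answer: FIFO

Derivation:
Simulating under each policy and comparing final sets:
  LRU: final set = {K W} -> differs
  FIFO: final set = {G W} -> MATCHES target
  LFU: final set = {K W} -> differs
Only FIFO produces the target set.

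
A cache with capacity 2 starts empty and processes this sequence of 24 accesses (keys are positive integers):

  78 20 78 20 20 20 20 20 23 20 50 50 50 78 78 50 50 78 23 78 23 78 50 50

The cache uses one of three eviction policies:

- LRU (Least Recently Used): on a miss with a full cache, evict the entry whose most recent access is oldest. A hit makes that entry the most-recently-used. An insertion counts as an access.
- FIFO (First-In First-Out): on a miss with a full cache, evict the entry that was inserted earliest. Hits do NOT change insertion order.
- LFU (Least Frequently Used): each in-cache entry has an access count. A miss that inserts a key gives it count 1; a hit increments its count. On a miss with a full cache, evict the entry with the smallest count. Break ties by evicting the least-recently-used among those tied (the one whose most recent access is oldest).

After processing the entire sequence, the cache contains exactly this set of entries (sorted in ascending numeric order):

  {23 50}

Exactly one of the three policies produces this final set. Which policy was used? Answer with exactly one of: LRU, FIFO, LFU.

Answer: FIFO

Derivation:
Simulating under each policy and comparing final sets:
  LRU: final set = {50 78} -> differs
  FIFO: final set = {23 50} -> MATCHES target
  LFU: final set = {20 50} -> differs
Only FIFO produces the target set.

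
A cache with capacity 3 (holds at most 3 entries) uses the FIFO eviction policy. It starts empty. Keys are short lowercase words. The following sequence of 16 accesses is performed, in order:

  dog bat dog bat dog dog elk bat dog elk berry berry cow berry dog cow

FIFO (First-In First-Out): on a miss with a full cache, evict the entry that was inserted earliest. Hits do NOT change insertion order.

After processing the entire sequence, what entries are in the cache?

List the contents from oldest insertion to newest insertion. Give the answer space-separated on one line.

Answer: berry cow dog

Derivation:
FIFO simulation (capacity=3):
  1. access dog: MISS. Cache (old->new): [dog]
  2. access bat: MISS. Cache (old->new): [dog bat]
  3. access dog: HIT. Cache (old->new): [dog bat]
  4. access bat: HIT. Cache (old->new): [dog bat]
  5. access dog: HIT. Cache (old->new): [dog bat]
  6. access dog: HIT. Cache (old->new): [dog bat]
  7. access elk: MISS. Cache (old->new): [dog bat elk]
  8. access bat: HIT. Cache (old->new): [dog bat elk]
  9. access dog: HIT. Cache (old->new): [dog bat elk]
  10. access elk: HIT. Cache (old->new): [dog bat elk]
  11. access berry: MISS, evict dog. Cache (old->new): [bat elk berry]
  12. access berry: HIT. Cache (old->new): [bat elk berry]
  13. access cow: MISS, evict bat. Cache (old->new): [elk berry cow]
  14. access berry: HIT. Cache (old->new): [elk berry cow]
  15. access dog: MISS, evict elk. Cache (old->new): [berry cow dog]
  16. access cow: HIT. Cache (old->new): [berry cow dog]
Total: 10 hits, 6 misses, 3 evictions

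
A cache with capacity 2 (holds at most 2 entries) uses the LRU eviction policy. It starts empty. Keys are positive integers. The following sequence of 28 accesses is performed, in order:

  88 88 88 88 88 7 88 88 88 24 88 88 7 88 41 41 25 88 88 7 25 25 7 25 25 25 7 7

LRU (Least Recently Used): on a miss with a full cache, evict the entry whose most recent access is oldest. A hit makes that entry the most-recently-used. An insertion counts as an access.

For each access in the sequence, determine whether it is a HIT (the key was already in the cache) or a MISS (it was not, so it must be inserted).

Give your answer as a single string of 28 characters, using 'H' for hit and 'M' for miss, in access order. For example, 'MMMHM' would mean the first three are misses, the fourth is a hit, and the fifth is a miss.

LRU simulation (capacity=2):
  1. access 88: MISS. Cache (LRU->MRU): [88]
  2. access 88: HIT. Cache (LRU->MRU): [88]
  3. access 88: HIT. Cache (LRU->MRU): [88]
  4. access 88: HIT. Cache (LRU->MRU): [88]
  5. access 88: HIT. Cache (LRU->MRU): [88]
  6. access 7: MISS. Cache (LRU->MRU): [88 7]
  7. access 88: HIT. Cache (LRU->MRU): [7 88]
  8. access 88: HIT. Cache (LRU->MRU): [7 88]
  9. access 88: HIT. Cache (LRU->MRU): [7 88]
  10. access 24: MISS, evict 7. Cache (LRU->MRU): [88 24]
  11. access 88: HIT. Cache (LRU->MRU): [24 88]
  12. access 88: HIT. Cache (LRU->MRU): [24 88]
  13. access 7: MISS, evict 24. Cache (LRU->MRU): [88 7]
  14. access 88: HIT. Cache (LRU->MRU): [7 88]
  15. access 41: MISS, evict 7. Cache (LRU->MRU): [88 41]
  16. access 41: HIT. Cache (LRU->MRU): [88 41]
  17. access 25: MISS, evict 88. Cache (LRU->MRU): [41 25]
  18. access 88: MISS, evict 41. Cache (LRU->MRU): [25 88]
  19. access 88: HIT. Cache (LRU->MRU): [25 88]
  20. access 7: MISS, evict 25. Cache (LRU->MRU): [88 7]
  21. access 25: MISS, evict 88. Cache (LRU->MRU): [7 25]
  22. access 25: HIT. Cache (LRU->MRU): [7 25]
  23. access 7: HIT. Cache (LRU->MRU): [25 7]
  24. access 25: HIT. Cache (LRU->MRU): [7 25]
  25. access 25: HIT. Cache (LRU->MRU): [7 25]
  26. access 25: HIT. Cache (LRU->MRU): [7 25]
  27. access 7: HIT. Cache (LRU->MRU): [25 7]
  28. access 7: HIT. Cache (LRU->MRU): [25 7]
Total: 19 hits, 9 misses, 7 evictions

Answer: MHHHHMHHHMHHMHMHMMHMMHHHHHHH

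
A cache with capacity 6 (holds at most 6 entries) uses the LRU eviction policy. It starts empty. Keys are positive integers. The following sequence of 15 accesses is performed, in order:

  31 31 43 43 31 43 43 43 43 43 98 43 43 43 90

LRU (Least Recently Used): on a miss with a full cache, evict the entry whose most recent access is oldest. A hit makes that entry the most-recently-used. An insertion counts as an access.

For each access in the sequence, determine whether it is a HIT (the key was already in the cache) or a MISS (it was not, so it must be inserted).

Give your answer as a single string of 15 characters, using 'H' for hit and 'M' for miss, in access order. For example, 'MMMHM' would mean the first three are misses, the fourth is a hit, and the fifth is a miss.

Answer: MHMHHHHHHHMHHHM

Derivation:
LRU simulation (capacity=6):
  1. access 31: MISS. Cache (LRU->MRU): [31]
  2. access 31: HIT. Cache (LRU->MRU): [31]
  3. access 43: MISS. Cache (LRU->MRU): [31 43]
  4. access 43: HIT. Cache (LRU->MRU): [31 43]
  5. access 31: HIT. Cache (LRU->MRU): [43 31]
  6. access 43: HIT. Cache (LRU->MRU): [31 43]
  7. access 43: HIT. Cache (LRU->MRU): [31 43]
  8. access 43: HIT. Cache (LRU->MRU): [31 43]
  9. access 43: HIT. Cache (LRU->MRU): [31 43]
  10. access 43: HIT. Cache (LRU->MRU): [31 43]
  11. access 98: MISS. Cache (LRU->MRU): [31 43 98]
  12. access 43: HIT. Cache (LRU->MRU): [31 98 43]
  13. access 43: HIT. Cache (LRU->MRU): [31 98 43]
  14. access 43: HIT. Cache (LRU->MRU): [31 98 43]
  15. access 90: MISS. Cache (LRU->MRU): [31 98 43 90]
Total: 11 hits, 4 misses, 0 evictions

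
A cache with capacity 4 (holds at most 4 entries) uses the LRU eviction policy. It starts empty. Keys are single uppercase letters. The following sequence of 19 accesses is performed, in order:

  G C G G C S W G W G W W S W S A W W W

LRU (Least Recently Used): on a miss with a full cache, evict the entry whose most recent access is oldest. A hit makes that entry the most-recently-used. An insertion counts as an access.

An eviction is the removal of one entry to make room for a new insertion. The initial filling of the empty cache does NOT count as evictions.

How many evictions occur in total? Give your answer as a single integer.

LRU simulation (capacity=4):
  1. access G: MISS. Cache (LRU->MRU): [G]
  2. access C: MISS. Cache (LRU->MRU): [G C]
  3. access G: HIT. Cache (LRU->MRU): [C G]
  4. access G: HIT. Cache (LRU->MRU): [C G]
  5. access C: HIT. Cache (LRU->MRU): [G C]
  6. access S: MISS. Cache (LRU->MRU): [G C S]
  7. access W: MISS. Cache (LRU->MRU): [G C S W]
  8. access G: HIT. Cache (LRU->MRU): [C S W G]
  9. access W: HIT. Cache (LRU->MRU): [C S G W]
  10. access G: HIT. Cache (LRU->MRU): [C S W G]
  11. access W: HIT. Cache (LRU->MRU): [C S G W]
  12. access W: HIT. Cache (LRU->MRU): [C S G W]
  13. access S: HIT. Cache (LRU->MRU): [C G W S]
  14. access W: HIT. Cache (LRU->MRU): [C G S W]
  15. access S: HIT. Cache (LRU->MRU): [C G W S]
  16. access A: MISS, evict C. Cache (LRU->MRU): [G W S A]
  17. access W: HIT. Cache (LRU->MRU): [G S A W]
  18. access W: HIT. Cache (LRU->MRU): [G S A W]
  19. access W: HIT. Cache (LRU->MRU): [G S A W]
Total: 14 hits, 5 misses, 1 evictions

Answer: 1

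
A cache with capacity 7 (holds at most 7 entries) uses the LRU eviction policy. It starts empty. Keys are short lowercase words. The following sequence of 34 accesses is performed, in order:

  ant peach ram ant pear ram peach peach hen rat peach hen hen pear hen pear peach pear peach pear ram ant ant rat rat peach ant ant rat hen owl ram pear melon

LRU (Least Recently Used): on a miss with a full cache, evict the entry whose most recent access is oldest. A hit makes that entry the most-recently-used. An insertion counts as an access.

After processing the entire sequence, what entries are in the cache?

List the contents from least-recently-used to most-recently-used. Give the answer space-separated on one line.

LRU simulation (capacity=7):
  1. access ant: MISS. Cache (LRU->MRU): [ant]
  2. access peach: MISS. Cache (LRU->MRU): [ant peach]
  3. access ram: MISS. Cache (LRU->MRU): [ant peach ram]
  4. access ant: HIT. Cache (LRU->MRU): [peach ram ant]
  5. access pear: MISS. Cache (LRU->MRU): [peach ram ant pear]
  6. access ram: HIT. Cache (LRU->MRU): [peach ant pear ram]
  7. access peach: HIT. Cache (LRU->MRU): [ant pear ram peach]
  8. access peach: HIT. Cache (LRU->MRU): [ant pear ram peach]
  9. access hen: MISS. Cache (LRU->MRU): [ant pear ram peach hen]
  10. access rat: MISS. Cache (LRU->MRU): [ant pear ram peach hen rat]
  11. access peach: HIT. Cache (LRU->MRU): [ant pear ram hen rat peach]
  12. access hen: HIT. Cache (LRU->MRU): [ant pear ram rat peach hen]
  13. access hen: HIT. Cache (LRU->MRU): [ant pear ram rat peach hen]
  14. access pear: HIT. Cache (LRU->MRU): [ant ram rat peach hen pear]
  15. access hen: HIT. Cache (LRU->MRU): [ant ram rat peach pear hen]
  16. access pear: HIT. Cache (LRU->MRU): [ant ram rat peach hen pear]
  17. access peach: HIT. Cache (LRU->MRU): [ant ram rat hen pear peach]
  18. access pear: HIT. Cache (LRU->MRU): [ant ram rat hen peach pear]
  19. access peach: HIT. Cache (LRU->MRU): [ant ram rat hen pear peach]
  20. access pear: HIT. Cache (LRU->MRU): [ant ram rat hen peach pear]
  21. access ram: HIT. Cache (LRU->MRU): [ant rat hen peach pear ram]
  22. access ant: HIT. Cache (LRU->MRU): [rat hen peach pear ram ant]
  23. access ant: HIT. Cache (LRU->MRU): [rat hen peach pear ram ant]
  24. access rat: HIT. Cache (LRU->MRU): [hen peach pear ram ant rat]
  25. access rat: HIT. Cache (LRU->MRU): [hen peach pear ram ant rat]
  26. access peach: HIT. Cache (LRU->MRU): [hen pear ram ant rat peach]
  27. access ant: HIT. Cache (LRU->MRU): [hen pear ram rat peach ant]
  28. access ant: HIT. Cache (LRU->MRU): [hen pear ram rat peach ant]
  29. access rat: HIT. Cache (LRU->MRU): [hen pear ram peach ant rat]
  30. access hen: HIT. Cache (LRU->MRU): [pear ram peach ant rat hen]
  31. access owl: MISS. Cache (LRU->MRU): [pear ram peach ant rat hen owl]
  32. access ram: HIT. Cache (LRU->MRU): [pear peach ant rat hen owl ram]
  33. access pear: HIT. Cache (LRU->MRU): [peach ant rat hen owl ram pear]
  34. access melon: MISS, evict peach. Cache (LRU->MRU): [ant rat hen owl ram pear melon]
Total: 26 hits, 8 misses, 1 evictions

Answer: ant rat hen owl ram pear melon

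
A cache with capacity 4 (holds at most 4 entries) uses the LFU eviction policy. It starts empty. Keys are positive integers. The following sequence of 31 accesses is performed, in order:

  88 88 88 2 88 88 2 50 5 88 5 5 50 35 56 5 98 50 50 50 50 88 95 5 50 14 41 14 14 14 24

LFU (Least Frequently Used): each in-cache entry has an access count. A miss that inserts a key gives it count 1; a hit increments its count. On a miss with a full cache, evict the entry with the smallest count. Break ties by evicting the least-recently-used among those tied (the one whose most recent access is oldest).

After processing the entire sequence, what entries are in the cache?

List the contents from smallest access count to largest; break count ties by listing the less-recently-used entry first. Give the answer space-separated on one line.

LFU simulation (capacity=4):
  1. access 88: MISS. Cache: [88(c=1)]
  2. access 88: HIT, count now 2. Cache: [88(c=2)]
  3. access 88: HIT, count now 3. Cache: [88(c=3)]
  4. access 2: MISS. Cache: [2(c=1) 88(c=3)]
  5. access 88: HIT, count now 4. Cache: [2(c=1) 88(c=4)]
  6. access 88: HIT, count now 5. Cache: [2(c=1) 88(c=5)]
  7. access 2: HIT, count now 2. Cache: [2(c=2) 88(c=5)]
  8. access 50: MISS. Cache: [50(c=1) 2(c=2) 88(c=5)]
  9. access 5: MISS. Cache: [50(c=1) 5(c=1) 2(c=2) 88(c=5)]
  10. access 88: HIT, count now 6. Cache: [50(c=1) 5(c=1) 2(c=2) 88(c=6)]
  11. access 5: HIT, count now 2. Cache: [50(c=1) 2(c=2) 5(c=2) 88(c=6)]
  12. access 5: HIT, count now 3. Cache: [50(c=1) 2(c=2) 5(c=3) 88(c=6)]
  13. access 50: HIT, count now 2. Cache: [2(c=2) 50(c=2) 5(c=3) 88(c=6)]
  14. access 35: MISS, evict 2(c=2). Cache: [35(c=1) 50(c=2) 5(c=3) 88(c=6)]
  15. access 56: MISS, evict 35(c=1). Cache: [56(c=1) 50(c=2) 5(c=3) 88(c=6)]
  16. access 5: HIT, count now 4. Cache: [56(c=1) 50(c=2) 5(c=4) 88(c=6)]
  17. access 98: MISS, evict 56(c=1). Cache: [98(c=1) 50(c=2) 5(c=4) 88(c=6)]
  18. access 50: HIT, count now 3. Cache: [98(c=1) 50(c=3) 5(c=4) 88(c=6)]
  19. access 50: HIT, count now 4. Cache: [98(c=1) 5(c=4) 50(c=4) 88(c=6)]
  20. access 50: HIT, count now 5. Cache: [98(c=1) 5(c=4) 50(c=5) 88(c=6)]
  21. access 50: HIT, count now 6. Cache: [98(c=1) 5(c=4) 88(c=6) 50(c=6)]
  22. access 88: HIT, count now 7. Cache: [98(c=1) 5(c=4) 50(c=6) 88(c=7)]
  23. access 95: MISS, evict 98(c=1). Cache: [95(c=1) 5(c=4) 50(c=6) 88(c=7)]
  24. access 5: HIT, count now 5. Cache: [95(c=1) 5(c=5) 50(c=6) 88(c=7)]
  25. access 50: HIT, count now 7. Cache: [95(c=1) 5(c=5) 88(c=7) 50(c=7)]
  26. access 14: MISS, evict 95(c=1). Cache: [14(c=1) 5(c=5) 88(c=7) 50(c=7)]
  27. access 41: MISS, evict 14(c=1). Cache: [41(c=1) 5(c=5) 88(c=7) 50(c=7)]
  28. access 14: MISS, evict 41(c=1). Cache: [14(c=1) 5(c=5) 88(c=7) 50(c=7)]
  29. access 14: HIT, count now 2. Cache: [14(c=2) 5(c=5) 88(c=7) 50(c=7)]
  30. access 14: HIT, count now 3. Cache: [14(c=3) 5(c=5) 88(c=7) 50(c=7)]
  31. access 24: MISS, evict 14(c=3). Cache: [24(c=1) 5(c=5) 88(c=7) 50(c=7)]
Total: 19 hits, 12 misses, 8 evictions

Answer: 24 5 88 50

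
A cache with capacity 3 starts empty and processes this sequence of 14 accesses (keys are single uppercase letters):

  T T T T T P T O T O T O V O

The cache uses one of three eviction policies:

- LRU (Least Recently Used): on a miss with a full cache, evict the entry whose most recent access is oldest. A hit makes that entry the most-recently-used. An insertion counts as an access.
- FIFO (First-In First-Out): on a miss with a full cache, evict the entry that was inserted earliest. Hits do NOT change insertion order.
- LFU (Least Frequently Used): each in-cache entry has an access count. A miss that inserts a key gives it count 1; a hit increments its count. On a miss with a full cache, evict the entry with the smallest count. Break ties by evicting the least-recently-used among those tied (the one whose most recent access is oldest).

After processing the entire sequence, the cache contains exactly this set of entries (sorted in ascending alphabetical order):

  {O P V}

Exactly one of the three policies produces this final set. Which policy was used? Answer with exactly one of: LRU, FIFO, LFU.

Answer: FIFO

Derivation:
Simulating under each policy and comparing final sets:
  LRU: final set = {O T V} -> differs
  FIFO: final set = {O P V} -> MATCHES target
  LFU: final set = {O T V} -> differs
Only FIFO produces the target set.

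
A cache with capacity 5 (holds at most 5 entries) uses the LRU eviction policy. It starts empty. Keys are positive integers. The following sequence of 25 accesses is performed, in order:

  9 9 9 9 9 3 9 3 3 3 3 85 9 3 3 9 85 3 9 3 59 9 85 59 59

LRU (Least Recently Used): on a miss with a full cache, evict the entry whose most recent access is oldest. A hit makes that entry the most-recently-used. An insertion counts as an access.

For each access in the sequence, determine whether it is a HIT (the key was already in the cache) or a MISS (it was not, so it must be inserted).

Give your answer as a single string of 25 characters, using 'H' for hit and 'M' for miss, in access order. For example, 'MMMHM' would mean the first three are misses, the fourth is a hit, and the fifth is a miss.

Answer: MHHHHMHHHHHMHHHHHHHHMHHHH

Derivation:
LRU simulation (capacity=5):
  1. access 9: MISS. Cache (LRU->MRU): [9]
  2. access 9: HIT. Cache (LRU->MRU): [9]
  3. access 9: HIT. Cache (LRU->MRU): [9]
  4. access 9: HIT. Cache (LRU->MRU): [9]
  5. access 9: HIT. Cache (LRU->MRU): [9]
  6. access 3: MISS. Cache (LRU->MRU): [9 3]
  7. access 9: HIT. Cache (LRU->MRU): [3 9]
  8. access 3: HIT. Cache (LRU->MRU): [9 3]
  9. access 3: HIT. Cache (LRU->MRU): [9 3]
  10. access 3: HIT. Cache (LRU->MRU): [9 3]
  11. access 3: HIT. Cache (LRU->MRU): [9 3]
  12. access 85: MISS. Cache (LRU->MRU): [9 3 85]
  13. access 9: HIT. Cache (LRU->MRU): [3 85 9]
  14. access 3: HIT. Cache (LRU->MRU): [85 9 3]
  15. access 3: HIT. Cache (LRU->MRU): [85 9 3]
  16. access 9: HIT. Cache (LRU->MRU): [85 3 9]
  17. access 85: HIT. Cache (LRU->MRU): [3 9 85]
  18. access 3: HIT. Cache (LRU->MRU): [9 85 3]
  19. access 9: HIT. Cache (LRU->MRU): [85 3 9]
  20. access 3: HIT. Cache (LRU->MRU): [85 9 3]
  21. access 59: MISS. Cache (LRU->MRU): [85 9 3 59]
  22. access 9: HIT. Cache (LRU->MRU): [85 3 59 9]
  23. access 85: HIT. Cache (LRU->MRU): [3 59 9 85]
  24. access 59: HIT. Cache (LRU->MRU): [3 9 85 59]
  25. access 59: HIT. Cache (LRU->MRU): [3 9 85 59]
Total: 21 hits, 4 misses, 0 evictions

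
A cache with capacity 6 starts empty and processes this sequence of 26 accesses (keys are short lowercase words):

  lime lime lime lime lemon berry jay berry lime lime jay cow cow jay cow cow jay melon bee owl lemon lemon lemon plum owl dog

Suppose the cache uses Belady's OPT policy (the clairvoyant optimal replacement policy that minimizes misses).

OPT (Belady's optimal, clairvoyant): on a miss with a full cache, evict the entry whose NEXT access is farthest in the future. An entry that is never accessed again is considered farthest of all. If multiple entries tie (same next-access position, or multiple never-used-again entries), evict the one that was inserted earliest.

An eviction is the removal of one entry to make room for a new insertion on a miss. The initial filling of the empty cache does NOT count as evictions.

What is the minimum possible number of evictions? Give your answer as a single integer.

OPT (Belady) simulation (capacity=6):
  1. access lime: MISS. Cache: [lime]
  2. access lime: HIT. Next use of lime: step 3. Cache: [lime]
  3. access lime: HIT. Next use of lime: step 4. Cache: [lime]
  4. access lime: HIT. Next use of lime: step 9. Cache: [lime]
  5. access lemon: MISS. Cache: [lime lemon]
  6. access berry: MISS. Cache: [lime lemon berry]
  7. access jay: MISS. Cache: [lime lemon berry jay]
  8. access berry: HIT. Next use of berry: never. Cache: [lime lemon berry jay]
  9. access lime: HIT. Next use of lime: step 10. Cache: [lime lemon berry jay]
  10. access lime: HIT. Next use of lime: never. Cache: [lime lemon berry jay]
  11. access jay: HIT. Next use of jay: step 14. Cache: [lime lemon berry jay]
  12. access cow: MISS. Cache: [lime lemon berry jay cow]
  13. access cow: HIT. Next use of cow: step 15. Cache: [lime lemon berry jay cow]
  14. access jay: HIT. Next use of jay: step 17. Cache: [lime lemon berry jay cow]
  15. access cow: HIT. Next use of cow: step 16. Cache: [lime lemon berry jay cow]
  16. access cow: HIT. Next use of cow: never. Cache: [lime lemon berry jay cow]
  17. access jay: HIT. Next use of jay: never. Cache: [lime lemon berry jay cow]
  18. access melon: MISS. Cache: [lime lemon berry jay cow melon]
  19. access bee: MISS, evict lime (next use: never). Cache: [lemon berry jay cow melon bee]
  20. access owl: MISS, evict berry (next use: never). Cache: [lemon jay cow melon bee owl]
  21. access lemon: HIT. Next use of lemon: step 22. Cache: [lemon jay cow melon bee owl]
  22. access lemon: HIT. Next use of lemon: step 23. Cache: [lemon jay cow melon bee owl]
  23. access lemon: HIT. Next use of lemon: never. Cache: [lemon jay cow melon bee owl]
  24. access plum: MISS, evict lemon (next use: never). Cache: [jay cow melon bee owl plum]
  25. access owl: HIT. Next use of owl: never. Cache: [jay cow melon bee owl plum]
  26. access dog: MISS, evict jay (next use: never). Cache: [cow melon bee owl plum dog]
Total: 16 hits, 10 misses, 4 evictions

Answer: 4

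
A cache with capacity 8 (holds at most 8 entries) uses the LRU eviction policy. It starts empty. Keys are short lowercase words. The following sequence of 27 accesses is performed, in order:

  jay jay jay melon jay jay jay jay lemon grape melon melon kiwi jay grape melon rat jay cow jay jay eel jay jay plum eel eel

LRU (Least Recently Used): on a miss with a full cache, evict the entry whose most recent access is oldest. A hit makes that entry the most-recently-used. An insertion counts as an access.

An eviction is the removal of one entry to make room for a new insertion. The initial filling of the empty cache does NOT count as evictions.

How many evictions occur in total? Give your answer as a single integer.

Answer: 1

Derivation:
LRU simulation (capacity=8):
  1. access jay: MISS. Cache (LRU->MRU): [jay]
  2. access jay: HIT. Cache (LRU->MRU): [jay]
  3. access jay: HIT. Cache (LRU->MRU): [jay]
  4. access melon: MISS. Cache (LRU->MRU): [jay melon]
  5. access jay: HIT. Cache (LRU->MRU): [melon jay]
  6. access jay: HIT. Cache (LRU->MRU): [melon jay]
  7. access jay: HIT. Cache (LRU->MRU): [melon jay]
  8. access jay: HIT. Cache (LRU->MRU): [melon jay]
  9. access lemon: MISS. Cache (LRU->MRU): [melon jay lemon]
  10. access grape: MISS. Cache (LRU->MRU): [melon jay lemon grape]
  11. access melon: HIT. Cache (LRU->MRU): [jay lemon grape melon]
  12. access melon: HIT. Cache (LRU->MRU): [jay lemon grape melon]
  13. access kiwi: MISS. Cache (LRU->MRU): [jay lemon grape melon kiwi]
  14. access jay: HIT. Cache (LRU->MRU): [lemon grape melon kiwi jay]
  15. access grape: HIT. Cache (LRU->MRU): [lemon melon kiwi jay grape]
  16. access melon: HIT. Cache (LRU->MRU): [lemon kiwi jay grape melon]
  17. access rat: MISS. Cache (LRU->MRU): [lemon kiwi jay grape melon rat]
  18. access jay: HIT. Cache (LRU->MRU): [lemon kiwi grape melon rat jay]
  19. access cow: MISS. Cache (LRU->MRU): [lemon kiwi grape melon rat jay cow]
  20. access jay: HIT. Cache (LRU->MRU): [lemon kiwi grape melon rat cow jay]
  21. access jay: HIT. Cache (LRU->MRU): [lemon kiwi grape melon rat cow jay]
  22. access eel: MISS. Cache (LRU->MRU): [lemon kiwi grape melon rat cow jay eel]
  23. access jay: HIT. Cache (LRU->MRU): [lemon kiwi grape melon rat cow eel jay]
  24. access jay: HIT. Cache (LRU->MRU): [lemon kiwi grape melon rat cow eel jay]
  25. access plum: MISS, evict lemon. Cache (LRU->MRU): [kiwi grape melon rat cow eel jay plum]
  26. access eel: HIT. Cache (LRU->MRU): [kiwi grape melon rat cow jay plum eel]
  27. access eel: HIT. Cache (LRU->MRU): [kiwi grape melon rat cow jay plum eel]
Total: 18 hits, 9 misses, 1 evictions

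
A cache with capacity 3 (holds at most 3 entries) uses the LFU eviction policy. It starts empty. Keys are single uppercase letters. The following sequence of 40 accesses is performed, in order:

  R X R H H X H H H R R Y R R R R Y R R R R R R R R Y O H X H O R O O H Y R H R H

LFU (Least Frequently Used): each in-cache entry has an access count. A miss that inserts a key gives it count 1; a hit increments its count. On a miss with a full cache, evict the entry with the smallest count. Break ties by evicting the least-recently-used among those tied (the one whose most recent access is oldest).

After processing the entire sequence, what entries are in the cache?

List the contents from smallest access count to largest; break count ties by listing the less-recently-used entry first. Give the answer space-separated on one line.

LFU simulation (capacity=3):
  1. access R: MISS. Cache: [R(c=1)]
  2. access X: MISS. Cache: [R(c=1) X(c=1)]
  3. access R: HIT, count now 2. Cache: [X(c=1) R(c=2)]
  4. access H: MISS. Cache: [X(c=1) H(c=1) R(c=2)]
  5. access H: HIT, count now 2. Cache: [X(c=1) R(c=2) H(c=2)]
  6. access X: HIT, count now 2. Cache: [R(c=2) H(c=2) X(c=2)]
  7. access H: HIT, count now 3. Cache: [R(c=2) X(c=2) H(c=3)]
  8. access H: HIT, count now 4. Cache: [R(c=2) X(c=2) H(c=4)]
  9. access H: HIT, count now 5. Cache: [R(c=2) X(c=2) H(c=5)]
  10. access R: HIT, count now 3. Cache: [X(c=2) R(c=3) H(c=5)]
  11. access R: HIT, count now 4. Cache: [X(c=2) R(c=4) H(c=5)]
  12. access Y: MISS, evict X(c=2). Cache: [Y(c=1) R(c=4) H(c=5)]
  13. access R: HIT, count now 5. Cache: [Y(c=1) H(c=5) R(c=5)]
  14. access R: HIT, count now 6. Cache: [Y(c=1) H(c=5) R(c=6)]
  15. access R: HIT, count now 7. Cache: [Y(c=1) H(c=5) R(c=7)]
  16. access R: HIT, count now 8. Cache: [Y(c=1) H(c=5) R(c=8)]
  17. access Y: HIT, count now 2. Cache: [Y(c=2) H(c=5) R(c=8)]
  18. access R: HIT, count now 9. Cache: [Y(c=2) H(c=5) R(c=9)]
  19. access R: HIT, count now 10. Cache: [Y(c=2) H(c=5) R(c=10)]
  20. access R: HIT, count now 11. Cache: [Y(c=2) H(c=5) R(c=11)]
  21. access R: HIT, count now 12. Cache: [Y(c=2) H(c=5) R(c=12)]
  22. access R: HIT, count now 13. Cache: [Y(c=2) H(c=5) R(c=13)]
  23. access R: HIT, count now 14. Cache: [Y(c=2) H(c=5) R(c=14)]
  24. access R: HIT, count now 15. Cache: [Y(c=2) H(c=5) R(c=15)]
  25. access R: HIT, count now 16. Cache: [Y(c=2) H(c=5) R(c=16)]
  26. access Y: HIT, count now 3. Cache: [Y(c=3) H(c=5) R(c=16)]
  27. access O: MISS, evict Y(c=3). Cache: [O(c=1) H(c=5) R(c=16)]
  28. access H: HIT, count now 6. Cache: [O(c=1) H(c=6) R(c=16)]
  29. access X: MISS, evict O(c=1). Cache: [X(c=1) H(c=6) R(c=16)]
  30. access H: HIT, count now 7. Cache: [X(c=1) H(c=7) R(c=16)]
  31. access O: MISS, evict X(c=1). Cache: [O(c=1) H(c=7) R(c=16)]
  32. access R: HIT, count now 17. Cache: [O(c=1) H(c=7) R(c=17)]
  33. access O: HIT, count now 2. Cache: [O(c=2) H(c=7) R(c=17)]
  34. access O: HIT, count now 3. Cache: [O(c=3) H(c=7) R(c=17)]
  35. access H: HIT, count now 8. Cache: [O(c=3) H(c=8) R(c=17)]
  36. access Y: MISS, evict O(c=3). Cache: [Y(c=1) H(c=8) R(c=17)]
  37. access R: HIT, count now 18. Cache: [Y(c=1) H(c=8) R(c=18)]
  38. access H: HIT, count now 9. Cache: [Y(c=1) H(c=9) R(c=18)]
  39. access R: HIT, count now 19. Cache: [Y(c=1) H(c=9) R(c=19)]
  40. access H: HIT, count now 10. Cache: [Y(c=1) H(c=10) R(c=19)]
Total: 32 hits, 8 misses, 5 evictions

Answer: Y H R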